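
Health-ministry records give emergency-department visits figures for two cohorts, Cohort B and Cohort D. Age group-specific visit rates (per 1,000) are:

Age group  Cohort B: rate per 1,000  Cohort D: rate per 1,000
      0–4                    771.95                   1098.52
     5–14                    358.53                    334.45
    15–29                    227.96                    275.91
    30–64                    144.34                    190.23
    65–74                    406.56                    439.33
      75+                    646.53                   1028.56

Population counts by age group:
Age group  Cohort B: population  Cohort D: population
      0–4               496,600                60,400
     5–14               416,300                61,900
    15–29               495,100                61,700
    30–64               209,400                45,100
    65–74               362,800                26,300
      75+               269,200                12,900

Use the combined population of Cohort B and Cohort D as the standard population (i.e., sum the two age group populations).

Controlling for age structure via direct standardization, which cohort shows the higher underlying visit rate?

Cohort D

Combined standard total = 2,517,700; weights = 0.2212, 0.1899, 0.2212, 0.1011, 0.1545, 0.1120.
Cohort B: 0.2212×771.95 + 0.1899×358.53 + 0.2212×227.96 + 0.1011×144.34 + 0.1545×406.56 + 0.1120×646.53 = 439.1574 per 1,000.
Cohort D: 0.2212×1098.52 + 0.1899×334.45 + 0.2212×275.91 + 0.1011×190.23 + 0.1545×439.33 + 0.1120×1028.56 = 569.9448 per 1,000.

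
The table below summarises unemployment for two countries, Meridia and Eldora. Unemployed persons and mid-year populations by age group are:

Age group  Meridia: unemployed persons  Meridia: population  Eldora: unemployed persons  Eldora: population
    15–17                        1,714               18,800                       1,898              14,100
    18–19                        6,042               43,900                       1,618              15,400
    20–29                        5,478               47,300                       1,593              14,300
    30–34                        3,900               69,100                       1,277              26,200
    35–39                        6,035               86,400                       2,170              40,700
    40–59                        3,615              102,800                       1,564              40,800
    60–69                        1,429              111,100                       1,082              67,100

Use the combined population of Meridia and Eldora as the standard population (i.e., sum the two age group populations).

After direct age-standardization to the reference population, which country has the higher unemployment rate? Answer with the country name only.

Age-specific rates per 1,000 for Meridia: 91.170, 137.631, 115.814, 56.440, 69.850, 35.165, 12.862.
For Eldora: 134.610, 105.065, 111.399, 48.740, 53.317, 38.333, 16.125.
Combined standard total = 698,000; weights = 0.0471, 0.0850, 0.0883, 0.1365, 0.1821, 0.2057, 0.2553.
Meridia: 0.0471×91.170 + 0.0850×137.631 + 0.0883×115.814 + 0.1365×56.440 + 0.1821×69.850 + 0.2057×35.165 + 0.2553×12.862 = 57.1541 per 1,000.
Eldora: 0.0471×134.610 + 0.0850×105.065 + 0.0883×111.399 + 0.1365×48.740 + 0.1821×53.317 + 0.2057×38.333 + 0.2553×16.125 = 53.4683 per 1,000.

Meridia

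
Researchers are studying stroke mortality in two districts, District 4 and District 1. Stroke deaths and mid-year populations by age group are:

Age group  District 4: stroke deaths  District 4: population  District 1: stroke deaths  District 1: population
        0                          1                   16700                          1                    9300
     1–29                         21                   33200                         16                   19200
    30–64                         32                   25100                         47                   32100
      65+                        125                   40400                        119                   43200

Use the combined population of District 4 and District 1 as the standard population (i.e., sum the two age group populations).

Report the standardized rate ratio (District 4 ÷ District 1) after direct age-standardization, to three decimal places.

1.016

Age-specific rates per 100000 for District 4: 5.99, 63.25, 127.49, 309.41.
For District 1: 10.75, 83.33, 146.42, 275.46.
Combined standard total = 219200; weights = 0.1186, 0.2391, 0.2609, 0.3814.
District 4: 0.1186×5.99 + 0.2391×63.25 + 0.2609×127.49 + 0.3814×309.41 = 167.1027 per 100000.
District 1: 0.1186×10.75 + 0.2391×83.33 + 0.2609×146.42 + 0.3814×275.46 = 164.4618 per 100000.
Ratio = 167.1027 ÷ 164.4618 = 1.01606.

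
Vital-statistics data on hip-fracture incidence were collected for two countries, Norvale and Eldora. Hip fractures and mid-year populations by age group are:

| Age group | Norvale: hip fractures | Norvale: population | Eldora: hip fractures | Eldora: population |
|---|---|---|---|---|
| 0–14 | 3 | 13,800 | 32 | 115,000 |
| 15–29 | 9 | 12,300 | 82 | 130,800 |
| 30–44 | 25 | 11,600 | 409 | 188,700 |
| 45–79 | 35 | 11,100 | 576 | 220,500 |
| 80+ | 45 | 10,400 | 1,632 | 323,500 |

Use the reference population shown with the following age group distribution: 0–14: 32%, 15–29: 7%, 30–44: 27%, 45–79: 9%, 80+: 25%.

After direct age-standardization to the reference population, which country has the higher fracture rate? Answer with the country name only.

Eldora

Age-specific rates per 100,000 for Norvale: 21.74, 73.17, 215.52, 315.32, 432.69.
For Eldora: 27.83, 62.69, 216.75, 261.22, 504.48.
Standard weights: 0.32, 0.07, 0.27, 0.09, 0.25.
Norvale: 0.3200×21.74 + 0.0700×73.17 + 0.2700×215.52 + 0.0900×315.32 + 0.2500×432.69 = 206.8196 per 100,000.
Eldora: 0.3200×27.83 + 0.0700×62.69 + 0.2700×216.75 + 0.0900×261.22 + 0.2500×504.48 = 221.4450 per 100,000.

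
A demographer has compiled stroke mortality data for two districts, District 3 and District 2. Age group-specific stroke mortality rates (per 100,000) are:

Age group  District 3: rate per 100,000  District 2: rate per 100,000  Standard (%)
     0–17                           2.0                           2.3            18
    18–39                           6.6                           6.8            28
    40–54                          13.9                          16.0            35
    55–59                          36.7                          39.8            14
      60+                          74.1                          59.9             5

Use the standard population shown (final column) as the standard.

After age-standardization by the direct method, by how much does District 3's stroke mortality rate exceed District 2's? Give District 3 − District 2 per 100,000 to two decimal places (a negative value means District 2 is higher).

-0.57

Standard weights: 0.18, 0.28, 0.35, 0.14, 0.05.
District 3: 0.1800×2.0 + 0.2800×6.6 + 0.3500×13.9 + 0.1400×36.7 + 0.0500×74.1 = 15.9160 per 100,000.
District 2: 0.1800×2.3 + 0.2800×6.8 + 0.3500×16.0 + 0.1400×39.8 + 0.0500×59.9 = 16.4850 per 100,000.
Difference = 15.9160 − 16.4850 = -0.5690.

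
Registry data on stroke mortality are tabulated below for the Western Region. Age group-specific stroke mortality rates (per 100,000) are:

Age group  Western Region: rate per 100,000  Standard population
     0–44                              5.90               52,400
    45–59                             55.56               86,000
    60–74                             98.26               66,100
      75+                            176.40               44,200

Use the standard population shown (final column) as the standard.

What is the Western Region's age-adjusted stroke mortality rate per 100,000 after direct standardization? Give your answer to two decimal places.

Standard total = 248,700; weights = 0.2107, 0.3458, 0.2658, 0.1777.
Standardized rate: 0.2107×5.90 + 0.3458×55.56 + 0.2658×98.26 + 0.1777×176.40 = 77.9219 per 100,000.

77.92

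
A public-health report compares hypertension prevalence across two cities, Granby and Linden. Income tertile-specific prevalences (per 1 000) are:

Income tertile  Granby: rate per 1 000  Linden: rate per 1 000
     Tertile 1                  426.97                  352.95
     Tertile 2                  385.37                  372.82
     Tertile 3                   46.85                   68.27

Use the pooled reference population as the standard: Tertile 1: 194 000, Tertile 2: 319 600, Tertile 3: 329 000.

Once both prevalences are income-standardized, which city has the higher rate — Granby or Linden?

Granby

Standard total = 842 600; weights = 0.2302, 0.3793, 0.3905.
Granby: 0.2302×426.97 + 0.3793×385.37 + 0.3905×46.85 = 262.7701 per 1 000.
Linden: 0.2302×352.95 + 0.3793×372.82 + 0.3905×68.27 = 249.3311 per 1 000.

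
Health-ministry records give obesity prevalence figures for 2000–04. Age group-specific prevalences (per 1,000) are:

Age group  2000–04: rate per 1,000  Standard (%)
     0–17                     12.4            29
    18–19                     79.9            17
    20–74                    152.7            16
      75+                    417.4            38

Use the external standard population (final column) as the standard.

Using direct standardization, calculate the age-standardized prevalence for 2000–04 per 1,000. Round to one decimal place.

Standard weights: 0.29, 0.17, 0.16, 0.38.
Standardized rate: 0.2900×12.4 + 0.1700×79.9 + 0.1600×152.7 + 0.3800×417.4 = 200.2230 per 1,000.

200.2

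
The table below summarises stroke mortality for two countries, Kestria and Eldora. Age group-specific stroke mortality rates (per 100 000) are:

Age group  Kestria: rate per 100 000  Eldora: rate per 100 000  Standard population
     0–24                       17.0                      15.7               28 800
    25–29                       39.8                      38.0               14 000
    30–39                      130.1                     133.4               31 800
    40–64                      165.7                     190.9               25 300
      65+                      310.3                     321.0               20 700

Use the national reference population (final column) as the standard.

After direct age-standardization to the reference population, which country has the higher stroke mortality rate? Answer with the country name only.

Standard total = 120 600; weights = 0.2388, 0.1161, 0.2637, 0.2098, 0.1716.
Kestria: 0.2388×17.0 + 0.1161×39.8 + 0.2637×130.1 + 0.2098×165.7 + 0.1716×310.3 = 131.0066 per 100 000.
Eldora: 0.2388×15.7 + 0.1161×38.0 + 0.2637×133.4 + 0.2098×190.9 + 0.1716×321.0 = 138.4805 per 100 000.

Eldora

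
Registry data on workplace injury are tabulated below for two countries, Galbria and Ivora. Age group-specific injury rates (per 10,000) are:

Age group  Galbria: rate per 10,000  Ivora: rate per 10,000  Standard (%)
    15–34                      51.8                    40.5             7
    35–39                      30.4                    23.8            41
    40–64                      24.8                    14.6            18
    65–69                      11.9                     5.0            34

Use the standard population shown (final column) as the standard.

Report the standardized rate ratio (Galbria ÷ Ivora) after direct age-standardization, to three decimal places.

Standard weights: 0.07, 0.41, 0.18, 0.34.
Galbria: 0.0700×51.8 + 0.4100×30.4 + 0.1800×24.8 + 0.3400×11.9 = 24.6000 per 10,000.
Ivora: 0.0700×40.5 + 0.4100×23.8 + 0.1800×14.6 + 0.3400×5.0 = 16.9210 per 10,000.
Ratio = 24.6000 ÷ 16.9210 = 1.45381.

1.454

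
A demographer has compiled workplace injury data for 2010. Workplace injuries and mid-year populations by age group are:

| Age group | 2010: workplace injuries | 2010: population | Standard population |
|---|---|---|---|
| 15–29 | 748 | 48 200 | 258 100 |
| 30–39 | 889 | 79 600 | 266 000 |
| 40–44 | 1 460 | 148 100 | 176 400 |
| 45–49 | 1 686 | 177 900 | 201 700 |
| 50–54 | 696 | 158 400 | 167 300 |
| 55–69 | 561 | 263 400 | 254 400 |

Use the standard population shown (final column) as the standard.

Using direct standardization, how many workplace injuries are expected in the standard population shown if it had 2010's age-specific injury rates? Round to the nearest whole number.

Age-specific rates per 10 000 for 2010: 155.19, 111.68, 98.58, 94.77, 43.94, 21.30.
Expected workplace injuries = Σ (standard pop × age-specific rate ÷ 10 000)
= 258 100×155.19/10 000 + 266 000×111.68/10 000 + 176 400×98.58/10 000 + 201 700×94.77/10 000 + 167 300×43.94/10 000 + 254 400×21.30/10 000
= 4005.37 + 2970.78 + 1738.99 + 1911.56 + 735.11 + 541.83 = 11903.63.

11904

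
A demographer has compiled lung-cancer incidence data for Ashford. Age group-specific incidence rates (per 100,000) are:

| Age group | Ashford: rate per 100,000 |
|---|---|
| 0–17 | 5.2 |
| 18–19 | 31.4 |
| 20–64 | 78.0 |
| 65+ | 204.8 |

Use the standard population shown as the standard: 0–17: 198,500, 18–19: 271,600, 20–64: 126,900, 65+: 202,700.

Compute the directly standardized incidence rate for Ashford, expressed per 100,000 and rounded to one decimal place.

76.2

Standard total = 799,700; weights = 0.2482, 0.3396, 0.1587, 0.2535.
Standardized rate: 0.2482×5.2 + 0.3396×31.4 + 0.1587×78.0 + 0.2535×204.8 = 76.2431 per 100,000.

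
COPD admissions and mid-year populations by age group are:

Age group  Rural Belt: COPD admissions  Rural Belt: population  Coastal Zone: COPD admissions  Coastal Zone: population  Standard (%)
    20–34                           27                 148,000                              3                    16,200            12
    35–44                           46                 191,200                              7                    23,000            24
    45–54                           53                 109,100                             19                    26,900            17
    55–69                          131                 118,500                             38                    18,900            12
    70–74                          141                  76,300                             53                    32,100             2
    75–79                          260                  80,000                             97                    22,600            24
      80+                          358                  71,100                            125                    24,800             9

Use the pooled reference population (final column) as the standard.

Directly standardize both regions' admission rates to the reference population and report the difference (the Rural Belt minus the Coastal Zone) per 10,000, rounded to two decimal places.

Age-specific rates per 10,000 for the Rural Belt: 1.82, 2.41, 4.86, 11.05, 18.48, 32.50, 50.35.
For the Coastal Zone: 1.85, 3.04, 7.06, 20.11, 16.51, 42.92, 50.40.
Standard weights: 0.12, 0.24, 0.17, 0.12, 0.02, 0.24, 0.09.
The Rural Belt: 0.1200×1.82 + 0.2400×2.41 + 0.1700×4.86 + 0.1200×11.05 + 0.0200×18.48 + 0.2400×32.50 + 0.0900×50.35 = 15.6500 per 10,000.
The Coastal Zone: 0.1200×1.85 + 0.2400×3.04 + 0.1700×7.06 + 0.1200×20.11 + 0.0200×16.51 + 0.2400×42.92 + 0.0900×50.40 = 19.7335 per 10,000.
Difference = 15.6500 − 19.7335 = -4.0835.

-4.08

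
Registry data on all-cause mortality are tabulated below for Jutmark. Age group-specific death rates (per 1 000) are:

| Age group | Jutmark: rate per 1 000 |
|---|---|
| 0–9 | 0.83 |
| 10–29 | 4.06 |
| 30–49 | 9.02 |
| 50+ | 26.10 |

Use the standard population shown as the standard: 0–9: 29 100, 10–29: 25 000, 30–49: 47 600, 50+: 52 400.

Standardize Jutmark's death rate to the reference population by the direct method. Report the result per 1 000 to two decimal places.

12.48

Standard total = 154 100; weights = 0.1888, 0.1622, 0.3089, 0.3400.
Standardized rate: 0.1888×0.83 + 0.1622×4.06 + 0.3089×9.02 + 0.3400×26.10 = 12.4766 per 1 000.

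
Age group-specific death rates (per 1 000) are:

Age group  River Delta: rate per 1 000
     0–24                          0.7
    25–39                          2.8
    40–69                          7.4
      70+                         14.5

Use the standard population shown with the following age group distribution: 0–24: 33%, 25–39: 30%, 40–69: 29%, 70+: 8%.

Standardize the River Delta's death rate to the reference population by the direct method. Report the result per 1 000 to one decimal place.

4.4

Standard weights: 0.33, 0.30, 0.29, 0.08.
Standardized rate: 0.3300×0.7 + 0.3000×2.8 + 0.2900×7.4 + 0.0800×14.5 = 4.3770 per 1 000.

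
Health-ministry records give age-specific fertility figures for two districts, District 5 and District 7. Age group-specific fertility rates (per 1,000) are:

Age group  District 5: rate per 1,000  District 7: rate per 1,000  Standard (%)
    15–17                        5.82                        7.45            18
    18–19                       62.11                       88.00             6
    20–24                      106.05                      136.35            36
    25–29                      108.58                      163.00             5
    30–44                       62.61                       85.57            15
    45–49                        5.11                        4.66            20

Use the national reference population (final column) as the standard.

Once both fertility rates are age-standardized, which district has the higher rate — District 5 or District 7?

District 7

Standard weights: 0.18, 0.06, 0.36, 0.05, 0.15, 0.20.
District 5: 0.1800×5.82 + 0.0600×62.11 + 0.3600×106.05 + 0.0500×108.58 + 0.1500×62.61 + 0.2000×5.11 = 58.7947 per 1,000.
District 7: 0.1800×7.45 + 0.0600×88.00 + 0.3600×136.35 + 0.0500×163.00 + 0.1500×85.57 + 0.2000×4.66 = 77.6245 per 1,000.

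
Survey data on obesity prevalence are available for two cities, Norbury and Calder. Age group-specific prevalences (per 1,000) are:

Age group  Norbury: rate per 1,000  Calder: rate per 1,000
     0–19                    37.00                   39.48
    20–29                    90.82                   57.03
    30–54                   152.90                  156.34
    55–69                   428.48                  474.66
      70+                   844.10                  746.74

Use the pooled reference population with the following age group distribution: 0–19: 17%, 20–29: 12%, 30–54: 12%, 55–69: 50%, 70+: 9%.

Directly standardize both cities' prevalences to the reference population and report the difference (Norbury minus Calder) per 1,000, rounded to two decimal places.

Standard weights: 0.17, 0.12, 0.12, 0.50, 0.09.
Norbury: 0.1700×37.00 + 0.1200×90.82 + 0.1200×152.90 + 0.5000×428.48 + 0.0900×844.10 = 325.7454 per 1,000.
Calder: 0.1700×39.48 + 0.1200×57.03 + 0.1200×156.34 + 0.5000×474.66 + 0.0900×746.74 = 336.8526 per 1,000.
Difference = 325.7454 − 336.8526 = -11.1072.

-11.11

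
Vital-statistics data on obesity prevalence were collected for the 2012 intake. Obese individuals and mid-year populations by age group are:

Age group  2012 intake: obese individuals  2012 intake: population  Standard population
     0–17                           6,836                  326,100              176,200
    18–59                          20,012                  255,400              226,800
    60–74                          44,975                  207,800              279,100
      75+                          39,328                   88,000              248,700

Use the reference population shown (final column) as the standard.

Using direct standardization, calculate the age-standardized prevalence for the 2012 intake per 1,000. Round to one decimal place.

Age-specific rates per 1,000 for the 2012 intake: 20.963, 78.356, 216.434, 446.909.
Standard total = 930,800; weights = 0.1893, 0.2437, 0.2998, 0.2672.
Standardized rate: 0.1893×20.963 + 0.2437×78.356 + 0.2998×216.434 + 0.2672×446.909 = 207.3676 per 1,000.

207.4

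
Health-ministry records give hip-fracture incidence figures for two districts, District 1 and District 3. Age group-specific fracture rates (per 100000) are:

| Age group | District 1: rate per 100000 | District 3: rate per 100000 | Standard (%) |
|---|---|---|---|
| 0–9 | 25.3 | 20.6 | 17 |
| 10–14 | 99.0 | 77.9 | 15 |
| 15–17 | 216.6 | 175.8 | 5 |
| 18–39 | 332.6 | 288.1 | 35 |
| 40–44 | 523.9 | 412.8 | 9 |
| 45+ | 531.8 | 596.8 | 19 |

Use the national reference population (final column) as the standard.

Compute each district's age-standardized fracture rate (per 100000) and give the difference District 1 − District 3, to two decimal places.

19.23

Standard weights: 0.17, 0.15, 0.05, 0.35, 0.09, 0.19.
District 1: 0.1700×25.3 + 0.1500×99.0 + 0.0500×216.6 + 0.3500×332.6 + 0.0900×523.9 + 0.1900×531.8 = 294.5840 per 100000.
District 3: 0.1700×20.6 + 0.1500×77.9 + 0.0500×175.8 + 0.3500×288.1 + 0.0900×412.8 + 0.1900×596.8 = 275.3560 per 100000.
Difference = 294.5840 − 275.3560 = 19.2280.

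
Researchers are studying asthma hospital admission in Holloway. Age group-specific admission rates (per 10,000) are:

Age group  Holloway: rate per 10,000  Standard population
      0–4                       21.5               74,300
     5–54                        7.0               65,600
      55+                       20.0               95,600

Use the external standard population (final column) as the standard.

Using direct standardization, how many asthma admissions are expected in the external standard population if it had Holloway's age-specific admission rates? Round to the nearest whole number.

397

Expected asthma admissions = Σ (standard pop × age-specific rate ÷ 10,000)
= 74,300×21.5/10,000 + 65,600×7.0/10,000 + 95,600×20.0/10,000
= 159.75 + 45.92 + 191.20 = 396.87.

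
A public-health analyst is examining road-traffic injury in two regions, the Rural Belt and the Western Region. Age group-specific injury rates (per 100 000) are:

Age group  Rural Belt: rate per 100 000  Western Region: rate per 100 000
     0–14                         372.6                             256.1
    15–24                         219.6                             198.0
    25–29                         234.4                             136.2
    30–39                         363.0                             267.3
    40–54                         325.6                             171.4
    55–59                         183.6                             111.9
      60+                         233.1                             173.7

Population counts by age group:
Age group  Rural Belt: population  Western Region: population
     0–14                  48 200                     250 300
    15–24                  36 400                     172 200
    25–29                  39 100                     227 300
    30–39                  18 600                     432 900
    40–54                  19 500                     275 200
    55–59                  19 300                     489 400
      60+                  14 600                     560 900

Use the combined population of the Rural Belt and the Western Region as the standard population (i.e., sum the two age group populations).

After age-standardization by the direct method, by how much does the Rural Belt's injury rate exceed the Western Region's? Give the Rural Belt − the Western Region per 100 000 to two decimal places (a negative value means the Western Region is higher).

Combined standard total = 2 603 900; weights = 0.1146, 0.0801, 0.1023, 0.1734, 0.1132, 0.1954, 0.2210.
The Rural Belt: 0.1146×372.6 + 0.0801×219.6 + 0.1023×234.4 + 0.1734×363.0 + 0.1132×325.6 + 0.1954×183.6 + 0.2210×233.1 = 271.4655 per 100 000.
The Western Region: 0.1146×256.1 + 0.0801×198.0 + 0.1023×136.2 + 0.1734×267.3 + 0.1132×171.4 + 0.1954×111.9 + 0.2210×173.7 = 185.1522 per 100 000.
Difference = 271.4655 − 185.1522 = 86.3133.

86.31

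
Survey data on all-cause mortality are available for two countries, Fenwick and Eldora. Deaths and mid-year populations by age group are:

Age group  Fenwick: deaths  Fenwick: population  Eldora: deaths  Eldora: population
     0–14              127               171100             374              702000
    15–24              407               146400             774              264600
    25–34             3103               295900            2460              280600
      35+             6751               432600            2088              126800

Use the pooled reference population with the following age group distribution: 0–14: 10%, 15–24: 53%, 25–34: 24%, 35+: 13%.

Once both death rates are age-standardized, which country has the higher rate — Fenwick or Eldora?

Fenwick

Age-specific rates per 100000 for Fenwick: 74.23, 278.01, 1048.67, 1560.56.
For Eldora: 53.28, 292.52, 876.69, 1646.69.
Standard weights: 0.10, 0.53, 0.24, 0.13.
Fenwick: 0.1000×74.23 + 0.5300×278.01 + 0.2400×1048.67 + 0.1300×1560.56 = 609.3184 per 100000.
Eldora: 0.1000×53.28 + 0.5300×292.52 + 0.2400×876.69 + 0.1300×1646.69 = 584.8373 per 100000.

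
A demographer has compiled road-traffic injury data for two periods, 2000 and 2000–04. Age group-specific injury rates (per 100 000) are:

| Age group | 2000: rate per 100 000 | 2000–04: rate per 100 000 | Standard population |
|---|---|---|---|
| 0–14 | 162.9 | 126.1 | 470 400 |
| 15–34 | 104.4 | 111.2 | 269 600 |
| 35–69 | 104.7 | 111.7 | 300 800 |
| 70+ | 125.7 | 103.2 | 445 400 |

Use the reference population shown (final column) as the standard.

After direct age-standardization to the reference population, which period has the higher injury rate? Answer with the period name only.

Standard total = 1 486 200; weights = 0.3165, 0.1814, 0.2024, 0.2997.
2000: 0.3165×162.9 + 0.1814×104.4 + 0.2024×104.7 + 0.2997×125.7 = 129.3601 per 100 000.
2000–04: 0.3165×126.1 + 0.1814×111.2 + 0.2024×111.7 + 0.2997×103.2 = 113.6197 per 100 000.

2000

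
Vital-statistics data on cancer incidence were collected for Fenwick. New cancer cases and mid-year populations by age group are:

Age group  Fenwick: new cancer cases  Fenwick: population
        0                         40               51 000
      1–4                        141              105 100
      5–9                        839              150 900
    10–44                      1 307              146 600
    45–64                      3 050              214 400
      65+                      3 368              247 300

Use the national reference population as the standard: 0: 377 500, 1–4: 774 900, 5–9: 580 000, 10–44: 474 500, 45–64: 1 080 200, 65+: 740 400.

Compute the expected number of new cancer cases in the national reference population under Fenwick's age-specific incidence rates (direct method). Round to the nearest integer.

Age-specific rates per 100 000 for Fenwick: 78.43, 134.16, 556.00, 891.54, 1422.57, 1361.91.
Expected new cancer cases = Σ (standard pop × age-specific rate ÷ 100 000)
= 377 500×78.43/100 000 + 774 900×134.16/100 000 + 580 000×556.00/100 000 + 474 500×891.54/100 000 + 1 080 200×1422.57/100 000 + 740 400×1361.91/100 000
= 296.08 + 1039.59 + 3224.78 + 4230.36 + 15366.65 + 10083.57 = 34241.04.

34241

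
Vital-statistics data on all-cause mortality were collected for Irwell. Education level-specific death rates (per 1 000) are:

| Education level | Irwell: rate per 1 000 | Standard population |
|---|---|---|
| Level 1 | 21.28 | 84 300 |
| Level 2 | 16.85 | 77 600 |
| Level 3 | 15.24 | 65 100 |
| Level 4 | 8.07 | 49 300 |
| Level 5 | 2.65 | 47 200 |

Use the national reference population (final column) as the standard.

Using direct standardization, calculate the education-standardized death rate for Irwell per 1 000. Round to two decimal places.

14.27

Standard total = 323 500; weights = 0.2606, 0.2399, 0.2012, 0.1524, 0.1459.
Standardized rate: 0.2606×21.28 + 0.2399×16.85 + 0.2012×15.24 + 0.1524×8.07 + 0.1459×2.65 = 14.2705 per 1 000.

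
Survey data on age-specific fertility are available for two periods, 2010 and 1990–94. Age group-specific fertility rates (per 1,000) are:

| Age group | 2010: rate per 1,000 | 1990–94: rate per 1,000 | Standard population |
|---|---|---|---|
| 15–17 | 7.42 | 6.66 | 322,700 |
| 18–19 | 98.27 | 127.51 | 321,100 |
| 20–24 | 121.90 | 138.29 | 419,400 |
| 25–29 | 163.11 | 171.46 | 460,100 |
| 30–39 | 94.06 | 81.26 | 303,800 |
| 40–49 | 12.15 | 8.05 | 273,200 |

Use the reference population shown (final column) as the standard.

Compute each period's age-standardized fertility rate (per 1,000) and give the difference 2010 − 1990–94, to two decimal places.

-7.07

Standard total = 2,100,300; weights = 0.1536, 0.1529, 0.1997, 0.2191, 0.1446, 0.1301.
2010: 0.1536×7.42 + 0.1529×98.27 + 0.1997×121.90 + 0.2191×163.11 + 0.1446×94.06 + 0.1301×12.15 = 91.4229 per 1,000.
1990–94: 0.1536×6.66 + 0.1529×127.51 + 0.1997×138.29 + 0.2191×171.46 + 0.1446×81.26 + 0.1301×8.05 = 98.4937 per 1,000.
Difference = 91.4229 − 98.4937 = -7.0708.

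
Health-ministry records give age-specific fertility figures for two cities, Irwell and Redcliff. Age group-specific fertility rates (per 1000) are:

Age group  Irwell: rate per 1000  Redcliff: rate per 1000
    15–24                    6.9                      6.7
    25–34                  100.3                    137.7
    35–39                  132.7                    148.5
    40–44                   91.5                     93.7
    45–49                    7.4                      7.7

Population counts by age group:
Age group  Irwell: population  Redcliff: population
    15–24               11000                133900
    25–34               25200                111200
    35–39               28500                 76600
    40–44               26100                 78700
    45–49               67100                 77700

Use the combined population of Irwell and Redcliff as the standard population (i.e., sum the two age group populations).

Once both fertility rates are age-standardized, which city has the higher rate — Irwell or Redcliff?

Combined standard total = 636000; weights = 0.2278, 0.2145, 0.1653, 0.1648, 0.2277.
Irwell: 0.2278×6.9 + 0.2145×100.3 + 0.1653×132.7 + 0.1648×91.5 + 0.2277×7.4 = 61.7739 per 1000.
Redcliff: 0.2278×6.7 + 0.2145×137.7 + 0.1653×148.5 + 0.1648×93.7 + 0.2277×7.7 = 72.7912 per 1000.

Redcliff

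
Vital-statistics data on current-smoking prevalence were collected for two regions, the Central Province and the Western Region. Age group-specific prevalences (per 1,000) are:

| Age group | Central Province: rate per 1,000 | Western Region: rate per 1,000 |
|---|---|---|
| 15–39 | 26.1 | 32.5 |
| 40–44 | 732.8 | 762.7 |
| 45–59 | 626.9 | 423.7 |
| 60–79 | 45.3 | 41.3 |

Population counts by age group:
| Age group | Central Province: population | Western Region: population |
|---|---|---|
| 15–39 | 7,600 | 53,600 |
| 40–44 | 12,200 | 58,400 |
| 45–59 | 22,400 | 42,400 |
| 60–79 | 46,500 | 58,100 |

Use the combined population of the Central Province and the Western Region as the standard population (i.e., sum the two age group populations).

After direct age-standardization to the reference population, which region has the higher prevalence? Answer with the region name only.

Central Province

Combined standard total = 301,200; weights = 0.2032, 0.2344, 0.2151, 0.3473.
The Central Province: 0.2032×26.1 + 0.2344×732.8 + 0.2151×626.9 + 0.3473×45.3 = 327.6710 per 1,000.
The Western Region: 0.2032×32.5 + 0.2344×762.7 + 0.2151×423.7 + 0.3473×41.3 = 290.8744 per 1,000.
The crude rates (285.09 vs 313.64) would put the Western Region higher, but that reflects its age composition; once standardized to a common age structure, the Central Province has the higher underlying rate.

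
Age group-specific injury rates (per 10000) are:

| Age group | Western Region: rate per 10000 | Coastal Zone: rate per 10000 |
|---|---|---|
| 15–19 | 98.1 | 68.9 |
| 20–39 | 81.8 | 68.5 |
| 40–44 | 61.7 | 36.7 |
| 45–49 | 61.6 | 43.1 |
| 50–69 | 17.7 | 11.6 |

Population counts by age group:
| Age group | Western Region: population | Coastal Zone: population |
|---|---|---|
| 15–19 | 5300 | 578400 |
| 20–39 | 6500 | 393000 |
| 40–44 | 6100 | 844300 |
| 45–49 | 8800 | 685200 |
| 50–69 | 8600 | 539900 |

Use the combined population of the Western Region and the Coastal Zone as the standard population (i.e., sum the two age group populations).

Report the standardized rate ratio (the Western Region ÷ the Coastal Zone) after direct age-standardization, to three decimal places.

1.443

Combined standard total = 3076100; weights = 0.1898, 0.1299, 0.2765, 0.2256, 0.1783.
The Western Region: 0.1898×98.1 + 0.1299×81.8 + 0.2765×61.7 + 0.2256×61.6 + 0.1783×17.7 = 63.3492 per 10000.
The Coastal Zone: 0.1898×68.9 + 0.1299×68.5 + 0.2765×36.7 + 0.2256×43.1 + 0.1783×11.6 = 43.9083 per 10000.
Ratio = 63.3492 ÷ 43.9083 = 1.44276.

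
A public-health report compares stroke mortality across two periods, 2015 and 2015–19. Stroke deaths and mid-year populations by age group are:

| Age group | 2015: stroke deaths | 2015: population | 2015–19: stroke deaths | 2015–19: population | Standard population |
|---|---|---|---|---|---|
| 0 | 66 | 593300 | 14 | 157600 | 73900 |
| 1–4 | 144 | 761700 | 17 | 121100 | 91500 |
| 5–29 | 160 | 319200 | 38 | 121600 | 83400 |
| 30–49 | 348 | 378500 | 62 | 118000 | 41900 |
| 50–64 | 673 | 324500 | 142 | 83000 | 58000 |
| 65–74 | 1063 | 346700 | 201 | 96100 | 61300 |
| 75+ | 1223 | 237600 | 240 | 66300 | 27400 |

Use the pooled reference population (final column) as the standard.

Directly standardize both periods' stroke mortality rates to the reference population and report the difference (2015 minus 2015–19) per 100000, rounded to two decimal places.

36.81

Age-specific rates per 100000 for 2015: 11.12, 18.91, 50.13, 91.94, 207.40, 306.61, 514.73.
For 2015–19: 8.88, 14.04, 31.25, 52.54, 171.08, 209.16, 361.99.
Standard total = 437400; weights = 0.1690, 0.2092, 0.1907, 0.0958, 0.1326, 0.1401, 0.0626.
2015: 0.1690×11.12 + 0.2092×18.91 + 0.1907×50.13 + 0.0958×91.94 + 0.1326×207.40 + 0.1401×306.61 + 0.0626×514.73 = 126.9140 per 100000.
2015–19: 0.1690×8.88 + 0.2092×14.04 + 0.1907×31.25 + 0.0958×52.54 + 0.1326×171.08 + 0.1401×209.16 + 0.0626×361.99 = 90.1040 per 100000.
Difference = 126.9140 − 90.1040 = 36.8100.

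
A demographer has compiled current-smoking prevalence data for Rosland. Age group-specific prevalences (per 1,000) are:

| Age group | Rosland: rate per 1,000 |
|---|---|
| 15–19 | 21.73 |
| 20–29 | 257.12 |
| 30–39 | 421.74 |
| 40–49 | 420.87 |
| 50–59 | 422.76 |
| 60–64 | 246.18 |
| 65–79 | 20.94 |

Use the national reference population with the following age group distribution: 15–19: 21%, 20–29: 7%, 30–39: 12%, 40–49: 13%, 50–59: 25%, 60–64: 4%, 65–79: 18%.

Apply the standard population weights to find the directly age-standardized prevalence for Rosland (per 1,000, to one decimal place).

Standard weights: 0.21, 0.07, 0.12, 0.13, 0.25, 0.04, 0.18.
Standardized rate: 0.2100×21.73 + 0.0700×257.12 + 0.1200×421.74 + 0.1300×420.87 + 0.2500×422.76 + 0.0400×246.18 + 0.1800×20.94 = 247.1900 per 1,000.

247.2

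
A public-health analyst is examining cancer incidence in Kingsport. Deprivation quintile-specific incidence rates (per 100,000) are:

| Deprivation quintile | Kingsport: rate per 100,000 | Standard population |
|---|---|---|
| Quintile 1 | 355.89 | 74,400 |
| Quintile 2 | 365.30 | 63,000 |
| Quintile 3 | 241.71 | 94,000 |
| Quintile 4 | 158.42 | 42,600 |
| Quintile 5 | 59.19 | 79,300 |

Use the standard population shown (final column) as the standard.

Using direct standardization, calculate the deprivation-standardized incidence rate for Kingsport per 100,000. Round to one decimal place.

Standard total = 353,300; weights = 0.2106, 0.1783, 0.2661, 0.1206, 0.2245.
Standardized rate: 0.2106×355.89 + 0.1783×365.30 + 0.2661×241.71 + 0.1206×158.42 + 0.2245×59.19 = 236.7827 per 100,000.

236.8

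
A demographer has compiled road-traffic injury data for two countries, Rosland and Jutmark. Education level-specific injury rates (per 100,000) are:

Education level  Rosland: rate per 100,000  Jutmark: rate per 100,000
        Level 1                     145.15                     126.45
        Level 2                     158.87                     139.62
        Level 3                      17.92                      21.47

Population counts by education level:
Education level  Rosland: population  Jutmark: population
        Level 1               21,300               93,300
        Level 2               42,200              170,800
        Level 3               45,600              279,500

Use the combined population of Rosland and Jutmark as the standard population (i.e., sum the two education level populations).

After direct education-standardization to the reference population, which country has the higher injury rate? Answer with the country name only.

Combined standard total = 652,700; weights = 0.1756, 0.3263, 0.4981.
Rosland: 0.1756×145.15 + 0.3263×158.87 + 0.4981×17.92 = 86.2560 per 100,000.
Jutmark: 0.1756×126.45 + 0.3263×139.62 + 0.4981×21.47 = 78.4589 per 100,000.

Rosland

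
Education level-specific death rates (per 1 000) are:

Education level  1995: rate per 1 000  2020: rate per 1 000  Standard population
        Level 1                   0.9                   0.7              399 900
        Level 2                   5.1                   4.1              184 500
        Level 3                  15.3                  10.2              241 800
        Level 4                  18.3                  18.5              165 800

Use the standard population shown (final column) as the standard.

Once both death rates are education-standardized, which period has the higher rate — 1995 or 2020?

1995

Standard total = 992 000; weights = 0.4031, 0.1860, 0.2437, 0.1671.
1995: 0.4031×0.9 + 0.1860×5.1 + 0.2437×15.3 + 0.1671×18.3 = 8.0993 per 1 000.
2020: 0.4031×0.7 + 0.1860×4.1 + 0.2437×10.2 + 0.1671×18.5 = 6.6230 per 1 000.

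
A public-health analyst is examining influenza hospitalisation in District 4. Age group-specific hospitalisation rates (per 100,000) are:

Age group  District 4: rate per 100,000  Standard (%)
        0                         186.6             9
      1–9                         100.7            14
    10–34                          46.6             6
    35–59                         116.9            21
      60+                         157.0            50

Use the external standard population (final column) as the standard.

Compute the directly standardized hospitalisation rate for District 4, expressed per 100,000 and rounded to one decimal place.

Standard weights: 0.09, 0.14, 0.06, 0.21, 0.50.
Standardized rate: 0.0900×186.6 + 0.1400×100.7 + 0.0600×46.6 + 0.2100×116.9 + 0.5000×157.0 = 136.7370 per 100,000.

136.7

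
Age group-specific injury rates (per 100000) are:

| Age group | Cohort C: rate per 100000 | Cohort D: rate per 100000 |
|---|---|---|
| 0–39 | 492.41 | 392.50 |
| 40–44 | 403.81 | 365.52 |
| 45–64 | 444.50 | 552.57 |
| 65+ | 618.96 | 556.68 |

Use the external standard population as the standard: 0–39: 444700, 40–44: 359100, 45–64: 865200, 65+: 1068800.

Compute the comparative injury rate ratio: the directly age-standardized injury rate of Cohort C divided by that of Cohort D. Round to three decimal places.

Standard total = 2737800; weights = 0.1624, 0.1312, 0.3160, 0.3904.
Cohort C: 0.1624×492.41 + 0.1312×403.81 + 0.3160×444.50 + 0.3904×618.96 = 515.0518 per 100000.
Cohort D: 0.1624×392.50 + 0.1312×365.52 + 0.3160×552.57 + 0.3904×556.68 = 503.6402 per 100000.
Ratio = 515.0518 ÷ 503.6402 = 1.02266.

1.023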